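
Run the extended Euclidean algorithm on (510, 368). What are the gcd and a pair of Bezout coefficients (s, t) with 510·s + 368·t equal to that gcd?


Euclidean algorithm on (510, 368) — divide until remainder is 0:
  510 = 1 · 368 + 142
  368 = 2 · 142 + 84
  142 = 1 · 84 + 58
  84 = 1 · 58 + 26
  58 = 2 · 26 + 6
  26 = 4 · 6 + 2
  6 = 3 · 2 + 0
gcd(510, 368) = 2.
Track Bezout coefficients alongside the remainders: start with r₀ = 510 = a·1 + b·0 (s = 1, t = 0) and r₁ = 368 = a·0 + b·1 (s = 0, t = 1); each new remainder r_{k+1} = r_{k-1} − q_k·r_k inherits s_{k+1} = s_{k-1} − q_k·s_k, t_{k+1} = t_{k-1} − q_k·t_k, so r_k = a·s_k + b·t_k at every step:
  q = 1: r = 142, s = 1 − 1·0 = 1, t = 0 − 1·1 = -1  (check: 510·1 + 368·(-1) = 142)
  q = 2: r = 84, s = 0 − 2·1 = -2, t = 1 − 2·(-1) = 3  (check: 510·(-2) + 368·3 = 84)
  q = 1: r = 58, s = 1 − 1·(-2) = 3, t = -1 − 1·3 = -4  (check: 510·3 + 368·(-4) = 58)
  q = 1: r = 26, s = -2 − 1·3 = -5, t = 3 − 1·(-4) = 7  (check: 510·(-5) + 368·7 = 26)
  q = 2: r = 6, s = 3 − 2·(-5) = 13, t = -4 − 2·7 = -18  (check: 510·13 + 368·(-18) = 6)
  q = 4: r = 2, s = -5 − 4·13 = -57, t = 7 − 4·(-18) = 79  (check: 510·(-57) + 368·79 = 2)
The row with r = 2 (the gcd) gives the Bezout coefficients s = -57, t = 79.
Result: 510 · (-57) + 368 · (79) = 2.

gcd(510, 368) = 2; s = -57, t = 79 (check: 510·(-57) + 368·79 = 2).


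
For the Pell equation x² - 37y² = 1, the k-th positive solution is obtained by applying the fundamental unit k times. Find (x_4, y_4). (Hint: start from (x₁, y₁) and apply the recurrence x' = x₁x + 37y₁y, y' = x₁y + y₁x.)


Step 1: Find the fundamental solution (x₁, y₁) of x² - 37y² = 1.
  Expand √37 as a continued fraction. a₀ = ⌊√37⌋ = 6; iterate m_{k+1} = d_k·a_k − m_k, d_{k+1} = (37 − m_{k+1}²)/d_k, a_{k+1} = ⌊(a₀ + m_{k+1})/d_{k+1}⌋ (starting m₀ = 0, d₀ = 1), with convergents p_k = a_k·p_{k-1} + p_{k-2}, q_k = a_k·q_{k-1} + q_{k-2} (p₋₁ = 1, q₋₁ = 0):
  k = 0: a₀ = 6; p₀/q₀ = 6/1; p₀² − 37·q₀² = 36 − 37 = -1.
  k = 1: m = 6, d = 1, a = ⌊(6 + 6)/1⌋ = 12; p/q = (12·6 + 1)/(12·1 + 0) = 73/12; p² − 37·q² = 5329 − 5328 = 1.
  The first convergent with p² − 37·q² = 1 gives the fundamental solution (x₁, y₁) = (73, 12).
Step 2: Apply the recurrence (x_{n+1}, y_{n+1}) = (x₁x_n + 37y₁y_n, x₁y_n + y₁x_n) repeatedly.
  From (x_1, y_1) = (73, 12): x_2 = 73·73 + 37·12·12 = 10657; y_2 = 73·12 + 12·73 = 1752.
  From (x_2, y_2) = (10657, 1752): x_3 = 73·10657 + 37·12·1752 = 1555849; y_3 = 73·1752 + 12·10657 = 255780.
  From (x_3, y_3) = (1555849, 255780): x_4 = 73·1555849 + 37·12·255780 = 227143297; y_4 = 73·255780 + 12·1555849 = 37342128.
Step 3: Verify x_4² - 37·y_4² = 51594077372030209 - 51594077372030208 = 1 (should be 1). ✓

(x_1, y_1) = (73, 12); (x_4, y_4) = (227143297, 37342128).


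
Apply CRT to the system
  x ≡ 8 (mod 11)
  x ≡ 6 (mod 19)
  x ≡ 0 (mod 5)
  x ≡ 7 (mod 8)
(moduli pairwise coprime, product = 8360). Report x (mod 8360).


Product of moduli M = 11 · 19 · 5 · 8 = 8360.
Merge one congruence at a time:
  Start: x ≡ 8 (mod 11).
  Combine with x ≡ 6 (mod 19); new modulus lcm = 209.
    Write x = 8 + 11·t and substitute into x ≡ 6 (mod 19): 11·t ≡ 6 − 8 = -2 (mod 19).
    Reduce coefficients mod 19: 11·t ≡ 17 (mod 19).
    The inverse of 11 mod 19 is 7 (since 11·7 = 77 = 4·19 + 1), so t ≡ 7·17 = 119 ≡ 5 (mod 19).
    Then x = 8 + 11·5 = 63, valid modulo lcm(11, 19) = 209: x ≡ 63 (mod 209).
  Combine with x ≡ 0 (mod 5); new modulus lcm = 1045.
    Write x = 63 + 209·t and substitute into x ≡ 0 (mod 5): 209·t ≡ 0 − 63 = -63 (mod 5).
    Reduce coefficients mod 5: 4·t ≡ 2 (mod 5).
    The inverse of 4 mod 5 is 4 (since 4·4 = 16 = 3·5 + 1), so t ≡ 4·2 = 8 ≡ 3 (mod 5).
    Then x = 63 + 209·3 = 690, valid modulo lcm(209, 5) = 1045: x ≡ 690 (mod 1045).
  Combine with x ≡ 7 (mod 8); new modulus lcm = 8360.
    Write x = 690 + 1045·t and substitute into x ≡ 7 (mod 8): 1045·t ≡ 7 − 690 = -683 (mod 8).
    Reduce coefficients mod 8: 5·t ≡ 5 (mod 8).
    The inverse of 5 mod 8 is 5 (since 5·5 = 25 = 3·8 + 1), so t ≡ 5·5 = 25 ≡ 1 (mod 8).
    Then x = 690 + 1045·1 = 1735, valid modulo lcm(1045, 8) = 8360: x ≡ 1735 (mod 8360).
Verify against each original: 1735 mod 11 = 8, 1735 mod 19 = 6, 1735 mod 5 = 0, 1735 mod 8 = 7.

x ≡ 1735 (mod 8360).


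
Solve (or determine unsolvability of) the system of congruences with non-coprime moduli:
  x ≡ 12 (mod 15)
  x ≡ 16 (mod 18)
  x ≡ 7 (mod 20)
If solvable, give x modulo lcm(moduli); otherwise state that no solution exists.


Moduli 15, 18, 20 are not pairwise coprime, so CRT works modulo lcm(m_i) when all pairwise compatibility conditions hold.
Pairwise compatibility: gcd(m_i, m_j) must divide a_i - a_j for every pair.
Merge one congruence at a time:
  Start: x ≡ 12 (mod 15).
  Combine with x ≡ 16 (mod 18): gcd(15, 18) = 3, and 16 - 12 = 4 is NOT divisible by 3.
    ⇒ system is inconsistent (no integer solution).

No solution (the system is inconsistent).


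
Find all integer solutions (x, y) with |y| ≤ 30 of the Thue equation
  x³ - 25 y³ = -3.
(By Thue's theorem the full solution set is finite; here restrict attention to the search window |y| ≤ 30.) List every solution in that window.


The equation is x³ - 25y³ = -3. For fixed y, x³ = 25·y³ − 3, so a solution requires the RHS to be a perfect cube.
Strategy: iterate y from -30 to 30, compute RHS = 25·y³ − 3, and check whether it is a (positive or negative) perfect cube.
Check small values of y:
  y = 0: RHS = -3 is not a perfect cube.
  y = 1: RHS = 22 is not a perfect cube.
  y = -1: RHS = -28 is not a perfect cube.
  y = 2: RHS = 197 is not a perfect cube.
  y = -2: RHS = -203 is not a perfect cube.
  y = 3: RHS = 672 is not a perfect cube.
  y = -3: RHS = -678 is not a perfect cube.
Continuing the search up to |y| = 30 finds no solutions either.
No (x, y) in the scanned range satisfies the equation.

No integer solutions with |y| ≤ 30.


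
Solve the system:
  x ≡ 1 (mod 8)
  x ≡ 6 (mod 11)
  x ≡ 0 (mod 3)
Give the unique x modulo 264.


Moduli 8, 11, 3 are pairwise coprime; by CRT there is a unique solution modulo M = 8 · 11 · 3 = 264.
Solve pairwise, accumulating the modulus:
  Start with x ≡ 1 (mod 8).
  Combine with x ≡ 6 (mod 11): since gcd(8, 11) = 1, we get a unique residue mod 88.
    Write x = 1 + 8·t and substitute into x ≡ 6 (mod 11): 8·t ≡ 6 − 1 = 5 (mod 11).
    The inverse of 8 mod 11 is 7 (since 8·7 = 56 = 5·11 + 1), so t ≡ 7·5 = 35 ≡ 2 (mod 11).
    Then x = 1 + 8·2 = 17, valid modulo lcm(8, 11) = 88: x ≡ 17 (mod 88).
  Combine with x ≡ 0 (mod 3): since gcd(88, 3) = 1, we get a unique residue mod 264.
    Write x = 17 + 88·t and substitute into x ≡ 0 (mod 3): 88·t ≡ 0 − 17 = -17 (mod 3).
    Reduce coefficients mod 3: 1·t ≡ 1 (mod 3).
    So t ≡ 1 (mod 3).
    Then x = 17 + 88·1 = 105, valid modulo lcm(88, 3) = 264: x ≡ 105 (mod 264).
Verify: 105 mod 8 = 1 ✓, 105 mod 11 = 6 ✓, 105 mod 3 = 0 ✓.

x ≡ 105 (mod 264).


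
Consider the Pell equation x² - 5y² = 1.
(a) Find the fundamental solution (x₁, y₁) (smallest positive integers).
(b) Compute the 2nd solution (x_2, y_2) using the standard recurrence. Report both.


Step 1: Find the fundamental solution (x₁, y₁) of x² - 5y² = 1.
  Expand √5 as a continued fraction. a₀ = ⌊√5⌋ = 2; iterate m_{k+1} = d_k·a_k − m_k, d_{k+1} = (5 − m_{k+1}²)/d_k, a_{k+1} = ⌊(a₀ + m_{k+1})/d_{k+1}⌋ (starting m₀ = 0, d₀ = 1), with convergents p_k = a_k·p_{k-1} + p_{k-2}, q_k = a_k·q_{k-1} + q_{k-2} (p₋₁ = 1, q₋₁ = 0):
  k = 0: a₀ = 2; p₀/q₀ = 2/1; p₀² − 5·q₀² = 4 − 5 = -1.
  k = 1: m = 2, d = 1, a = ⌊(2 + 2)/1⌋ = 4; p/q = (4·2 + 1)/(4·1 + 0) = 9/4; p² − 5·q² = 81 − 80 = 1.
  The first convergent with p² − 5·q² = 1 gives the fundamental solution (x₁, y₁) = (9, 4).
Step 2: Apply the recurrence (x_{n+1}, y_{n+1}) = (x₁x_n + 5y₁y_n, x₁y_n + y₁x_n) repeatedly.
  From (x_1, y_1) = (9, 4): x_2 = 9·9 + 5·4·4 = 161; y_2 = 9·4 + 4·9 = 72.
Step 3: Verify x_2² - 5·y_2² = 25921 - 25920 = 1 (should be 1). ✓

(x_1, y_1) = (9, 4); (x_2, y_2) = (161, 72).


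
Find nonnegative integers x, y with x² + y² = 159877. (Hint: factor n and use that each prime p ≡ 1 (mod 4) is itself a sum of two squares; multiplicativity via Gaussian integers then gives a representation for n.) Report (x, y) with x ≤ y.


Step 1: Factor n = 159877 = 29 · 37 · 149.
Step 2: Check the mod-4 condition on each prime factor: 29 ≡ 1 (mod 4), exponent 1; 37 ≡ 1 (mod 4), exponent 1; 149 ≡ 1 (mod 4), exponent 1.
All primes ≡ 3 (mod 4) appear to even exponent (or don't appear), so by the two-squares theorem n IS expressible as a sum of two squares.
Step 3: Build a representation. Here n = 29 · 37 · 149 is a product of primes ≡ 1 (mod 4). Each prime p ≡ 1 (mod 4) is itself a sum of two squares; find a² by testing p − a² for a perfect square:
  29: 29 − 1² = 28, 29 − 2² = 25 = 5² ⇒ 29 = 2² + 5².
  37: 37 − 1² = 36 = 6² ⇒ 37 = 1² + 6².
  149: 149 − 1² = 148, 149 − 2² = 145, 149 − 3² = 140, 149 − 4² = 133, 149 − 5² = 124, 149 − 6² = 113, 149 − 7² = 100 = 10² ⇒ 149 = 7² + 10².
  Combine using the Brahmagupta–Fibonacci identity (a² + b²)(c² + d²) = (ac − bd)² + (ad + bc)² = (ac + bd)² + (ad − bc)²:
  29 · 37 = 1073: from (2² + 5²)(1² + 6²), take (2·1 − 5·6, 2·6 + 5·1) = (2 − 30, 12 + 5) = (-28, 17); dropping signs (only squares matter) gives (28, 17); check 28² + 17² = 784 + 289 = 1073 ✓.
  1073 · 149 = 159877: from (28² + 17²)(7² + 10²), take (28·7 − 17·10, 28·10 + 17·7) = (196 − 170, 280 + 119) = (26, 399); check 26² + 399² = 676 + 159201 = 159877 ✓.
Step 4: Order so x ≤ y and verify: 26² + 399² = 676 + 159201 = 159877 = n. ✓

n = 159877 = 26² + 399² (one valid representation with x ≤ y).


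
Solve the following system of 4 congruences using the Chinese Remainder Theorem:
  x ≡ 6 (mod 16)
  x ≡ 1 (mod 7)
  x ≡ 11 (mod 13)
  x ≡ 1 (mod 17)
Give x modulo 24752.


Product of moduli M = 16 · 7 · 13 · 17 = 24752.
Merge one congruence at a time:
  Start: x ≡ 6 (mod 16).
  Combine with x ≡ 1 (mod 7); new modulus lcm = 112.
    Write x = 6 + 16·t and substitute into x ≡ 1 (mod 7): 16·t ≡ 1 − 6 = -5 (mod 7).
    Reduce coefficients mod 7: 2·t ≡ 2 (mod 7).
    The inverse of 2 mod 7 is 4 (since 2·4 = 8 = 1·7 + 1), so t ≡ 4·2 = 8 ≡ 1 (mod 7).
    Then x = 6 + 16·1 = 22, valid modulo lcm(16, 7) = 112: x ≡ 22 (mod 112).
  Combine with x ≡ 11 (mod 13); new modulus lcm = 1456.
    Write x = 22 + 112·t and substitute into x ≡ 11 (mod 13): 112·t ≡ 11 − 22 = -11 (mod 13).
    Reduce coefficients mod 13: 8·t ≡ 2 (mod 13).
    The inverse of 8 mod 13 is 5 (since 8·5 = 40 = 3·13 + 1), so t ≡ 5·2 = 10 ≡ 10 (mod 13).
    Then x = 22 + 112·10 = 1142, valid modulo lcm(112, 13) = 1456: x ≡ 1142 (mod 1456).
  Combine with x ≡ 1 (mod 17); new modulus lcm = 24752.
    Write x = 1142 + 1456·t and substitute into x ≡ 1 (mod 17): 1456·t ≡ 1 − 1142 = -1141 (mod 17).
    Reduce coefficients mod 17: 11·t ≡ 15 (mod 17).
    The inverse of 11 mod 17 is 14 (since 11·14 = 154 = 9·17 + 1), so t ≡ 14·15 = 210 ≡ 6 (mod 17).
    Then x = 1142 + 1456·6 = 9878, valid modulo lcm(1456, 17) = 24752: x ≡ 9878 (mod 24752).
Verify against each original: 9878 mod 16 = 6, 9878 mod 7 = 1, 9878 mod 13 = 11, 9878 mod 17 = 1.

x ≡ 9878 (mod 24752).


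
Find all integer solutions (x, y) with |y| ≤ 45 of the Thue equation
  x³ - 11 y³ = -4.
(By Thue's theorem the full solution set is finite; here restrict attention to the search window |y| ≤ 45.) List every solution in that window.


The equation is x³ - 11y³ = -4. For fixed y, x³ = 11·y³ − 4, so a solution requires the RHS to be a perfect cube.
Strategy: iterate y from -45 to 45, compute RHS = 11·y³ − 4, and check whether it is a (positive or negative) perfect cube.
Check small values of y:
  y = 0: RHS = -4 is not a perfect cube.
  y = 1: RHS = 7 is not a perfect cube.
  y = -1: RHS = -15 is not a perfect cube.
  y = 2: RHS = 84 is not a perfect cube.
  y = -2: RHS = -92 is not a perfect cube.
  y = 3: RHS = 293 is not a perfect cube.
  y = -3: RHS = -301 is not a perfect cube.
Continuing the search up to |y| = 45 finds no solutions either.
No (x, y) in the scanned range satisfies the equation.

No integer solutions with |y| ≤ 45.


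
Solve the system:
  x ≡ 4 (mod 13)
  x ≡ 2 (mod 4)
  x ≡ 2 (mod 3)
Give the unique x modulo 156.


Moduli 13, 4, 3 are pairwise coprime; by CRT there is a unique solution modulo M = 13 · 4 · 3 = 156.
Solve pairwise, accumulating the modulus:
  Start with x ≡ 4 (mod 13).
  Combine with x ≡ 2 (mod 4): since gcd(13, 4) = 1, we get a unique residue mod 52.
    Write x = 4 + 13·t and substitute into x ≡ 2 (mod 4): 13·t ≡ 2 − 4 = -2 (mod 4).
    Reduce coefficients mod 4: 1·t ≡ 2 (mod 4).
    So t ≡ 2 (mod 4).
    Then x = 4 + 13·2 = 30, valid modulo lcm(13, 4) = 52: x ≡ 30 (mod 52).
  Combine with x ≡ 2 (mod 3): since gcd(52, 3) = 1, we get a unique residue mod 156.
    Write x = 30 + 52·t and substitute into x ≡ 2 (mod 3): 52·t ≡ 2 − 30 = -28 (mod 3).
    Reduce coefficients mod 3: 1·t ≡ 2 (mod 3).
    So t ≡ 2 (mod 3).
    Then x = 30 + 52·2 = 134, valid modulo lcm(52, 3) = 156: x ≡ 134 (mod 156).
Verify: 134 mod 13 = 4 ✓, 134 mod 4 = 2 ✓, 134 mod 3 = 2 ✓.

x ≡ 134 (mod 156).


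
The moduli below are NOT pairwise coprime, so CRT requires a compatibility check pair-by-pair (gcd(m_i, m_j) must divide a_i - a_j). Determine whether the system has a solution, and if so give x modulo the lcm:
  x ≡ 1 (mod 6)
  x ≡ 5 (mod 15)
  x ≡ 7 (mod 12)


Moduli 6, 15, 12 are not pairwise coprime, so CRT works modulo lcm(m_i) when all pairwise compatibility conditions hold.
Pairwise compatibility: gcd(m_i, m_j) must divide a_i - a_j for every pair.
Merge one congruence at a time:
  Start: x ≡ 1 (mod 6).
  Combine with x ≡ 5 (mod 15): gcd(6, 15) = 3, and 5 - 1 = 4 is NOT divisible by 3.
    ⇒ system is inconsistent (no integer solution).

No solution (the system is inconsistent).


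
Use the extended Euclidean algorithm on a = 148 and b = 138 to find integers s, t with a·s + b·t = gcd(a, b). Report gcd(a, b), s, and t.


Euclidean algorithm on (148, 138) — divide until remainder is 0:
  148 = 1 · 138 + 10
  138 = 13 · 10 + 8
  10 = 1 · 8 + 2
  8 = 4 · 2 + 0
gcd(148, 138) = 2.
Track Bezout coefficients alongside the remainders: start with r₀ = 148 = a·1 + b·0 (s = 1, t = 0) and r₁ = 138 = a·0 + b·1 (s = 0, t = 1); each new remainder r_{k+1} = r_{k-1} − q_k·r_k inherits s_{k+1} = s_{k-1} − q_k·s_k, t_{k+1} = t_{k-1} − q_k·t_k, so r_k = a·s_k + b·t_k at every step:
  q = 1: r = 10, s = 1 − 1·0 = 1, t = 0 − 1·1 = -1  (check: 148·1 + 138·(-1) = 10)
  q = 13: r = 8, s = 0 − 13·1 = -13, t = 1 − 13·(-1) = 14  (check: 148·(-13) + 138·14 = 8)
  q = 1: r = 2, s = 1 − 1·(-13) = 14, t = -1 − 1·14 = -15  (check: 148·14 + 138·(-15) = 2)
The row with r = 2 (the gcd) gives the Bezout coefficients s = 14, t = -15.
Result: 148 · (14) + 138 · (-15) = 2.

gcd(148, 138) = 2; s = 14, t = -15 (check: 148·14 + 138·(-15) = 2).


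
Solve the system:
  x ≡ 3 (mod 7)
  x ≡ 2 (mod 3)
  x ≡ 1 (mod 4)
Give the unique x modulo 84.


Moduli 7, 3, 4 are pairwise coprime; by CRT there is a unique solution modulo M = 7 · 3 · 4 = 84.
Solve pairwise, accumulating the modulus:
  Start with x ≡ 3 (mod 7).
  Combine with x ≡ 2 (mod 3): since gcd(7, 3) = 1, we get a unique residue mod 21.
    Write x = 3 + 7·t and substitute into x ≡ 2 (mod 3): 7·t ≡ 2 − 3 = -1 (mod 3).
    Reduce coefficients mod 3: 1·t ≡ 2 (mod 3).
    So t ≡ 2 (mod 3).
    Then x = 3 + 7·2 = 17, valid modulo lcm(7, 3) = 21: x ≡ 17 (mod 21).
  Combine with x ≡ 1 (mod 4): since gcd(21, 4) = 1, we get a unique residue mod 84.
    Write x = 17 + 21·t and substitute into x ≡ 1 (mod 4): 21·t ≡ 1 − 17 = -16 (mod 4).
    Reduce coefficients mod 4: 1·t ≡ 0 (mod 4).
    So t ≡ 0 (mod 4).
    Then x = 17 + 21·0 = 17, valid modulo lcm(21, 4) = 84: x ≡ 17 (mod 84).
Verify: 17 mod 7 = 3 ✓, 17 mod 3 = 2 ✓, 17 mod 4 = 1 ✓.

x ≡ 17 (mod 84).


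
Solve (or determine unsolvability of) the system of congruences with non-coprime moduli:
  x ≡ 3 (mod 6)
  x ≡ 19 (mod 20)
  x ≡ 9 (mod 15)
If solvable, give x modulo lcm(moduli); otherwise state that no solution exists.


Moduli 6, 20, 15 are not pairwise coprime, so CRT works modulo lcm(m_i) when all pairwise compatibility conditions hold.
Pairwise compatibility: gcd(m_i, m_j) must divide a_i - a_j for every pair.
Merge one congruence at a time:
  Start: x ≡ 3 (mod 6).
  Combine with x ≡ 19 (mod 20): gcd(6, 20) = 2; 19 - 3 = 16, which IS divisible by 2, so compatible.
    Write x = 3 + 6·t and substitute into x ≡ 19 (mod 20): 6·t ≡ 19 − 3 = 16 (mod 20).
    Divide the congruence (and modulus) by g = 2: 3·t ≡ 8 (mod 10).
    The inverse of 3 mod 10 is 7 (since 3·7 = 21 = 2·10 + 1), so t ≡ 7·8 = 56 ≡ 6 (mod 10).
    Then x = 3 + 6·6 = 39, valid modulo lcm(6, 20) = 60: x ≡ 39 (mod 60).
  Combine with x ≡ 9 (mod 15): gcd(60, 15) = 15; 9 - 39 = -30, which IS divisible by 15, so compatible.
    Write x = 39 + 60·t and substitute into x ≡ 9 (mod 15): 60·t ≡ 9 − 39 = -30 (mod 15).
    Divide the congruence (and modulus) by g = 15: 4·t ≡ -2 (mod 1).
    Modulo 1 every t works; take t = 0.
    Then x = 39 + 60·0 = 39, valid modulo lcm(60, 15) = 60: x ≡ 39 (mod 60).
Verify: 39 mod 6 = 3, 39 mod 20 = 19, 39 mod 15 = 9.

x ≡ 39 (mod 60).


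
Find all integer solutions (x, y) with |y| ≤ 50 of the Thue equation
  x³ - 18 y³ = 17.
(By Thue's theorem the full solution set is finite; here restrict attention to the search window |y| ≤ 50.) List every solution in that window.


The equation is x³ - 18y³ = 17. For fixed y, x³ = 18·y³ + 17, so a solution requires the RHS to be a perfect cube.
Strategy: iterate y from -50 to 50, compute RHS = 18·y³ + 17, and check whether it is a (positive or negative) perfect cube.
Check small values of y:
  y = 0: RHS = 17 is not a perfect cube.
  y = 1: RHS = 35 is not a perfect cube.
  y = -1: RHS = -1 = (-1)³ ⇒ x = -1 works.
  y = 2: RHS = 161 is not a perfect cube.
  y = -2: RHS = -127 is not a perfect cube.
  y = 3: RHS = 503 is not a perfect cube.
  y = -3: RHS = -469 is not a perfect cube.
Continuing the search up to |y| = 50 finds no further solutions beyond those listed.
Collected solutions: (-1, -1).

Solutions (with |y| ≤ 50): (-1, -1).


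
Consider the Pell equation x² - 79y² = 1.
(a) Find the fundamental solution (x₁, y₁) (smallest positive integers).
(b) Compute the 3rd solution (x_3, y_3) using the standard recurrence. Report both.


Step 1: Find the fundamental solution (x₁, y₁) of x² - 79y² = 1.
  Expand √79 as a continued fraction. a₀ = ⌊√79⌋ = 8; iterate m_{k+1} = d_k·a_k − m_k, d_{k+1} = (79 − m_{k+1}²)/d_k, a_{k+1} = ⌊(a₀ + m_{k+1})/d_{k+1}⌋ (starting m₀ = 0, d₀ = 1), with convergents p_k = a_k·p_{k-1} + p_{k-2}, q_k = a_k·q_{k-1} + q_{k-2} (p₋₁ = 1, q₋₁ = 0):
  k = 0: a₀ = 8; p₀/q₀ = 8/1; p₀² − 79·q₀² = 64 − 79 = -15.
  k = 1: m = 8, d = 15, a = ⌊(8 + 8)/15⌋ = 1; p/q = (1·8 + 1)/(1·1 + 0) = 9/1; p² − 79·q² = 81 − 79 = 2.
  k = 2: m = 7, d = 2, a = ⌊(8 + 7)/2⌋ = 7; p/q = (7·9 + 8)/(7·1 + 1) = 71/8; p² − 79·q² = 5041 − 5056 = -15.
  k = 3: m = 7, d = 15, a = ⌊(8 + 7)/15⌋ = 1; p/q = (1·71 + 9)/(1·8 + 1) = 80/9; p² − 79·q² = 6400 − 6399 = 1.
  The first convergent with p² − 79·q² = 1 gives the fundamental solution (x₁, y₁) = (80, 9).
Step 2: Apply the recurrence (x_{n+1}, y_{n+1}) = (x₁x_n + 79y₁y_n, x₁y_n + y₁x_n) repeatedly.
  From (x_1, y_1) = (80, 9): x_2 = 80·80 + 79·9·9 = 12799; y_2 = 80·9 + 9·80 = 1440.
  From (x_2, y_2) = (12799, 1440): x_3 = 80·12799 + 79·9·1440 = 2047760; y_3 = 80·1440 + 9·12799 = 230391.
Step 3: Verify x_3² - 79·y_3² = 4193321017600 - 4193321017599 = 1 (should be 1). ✓

(x_1, y_1) = (80, 9); (x_3, y_3) = (2047760, 230391).


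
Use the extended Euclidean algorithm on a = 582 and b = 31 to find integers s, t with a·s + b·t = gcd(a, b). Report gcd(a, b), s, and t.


Euclidean algorithm on (582, 31) — divide until remainder is 0:
  582 = 18 · 31 + 24
  31 = 1 · 24 + 7
  24 = 3 · 7 + 3
  7 = 2 · 3 + 1
  3 = 3 · 1 + 0
gcd(582, 31) = 1.
Track Bezout coefficients alongside the remainders: start with r₀ = 582 = a·1 + b·0 (s = 1, t = 0) and r₁ = 31 = a·0 + b·1 (s = 0, t = 1); each new remainder r_{k+1} = r_{k-1} − q_k·r_k inherits s_{k+1} = s_{k-1} − q_k·s_k, t_{k+1} = t_{k-1} − q_k·t_k, so r_k = a·s_k + b·t_k at every step:
  q = 18: r = 24, s = 1 − 18·0 = 1, t = 0 − 18·1 = -18  (check: 582·1 + 31·(-18) = 24)
  q = 1: r = 7, s = 0 − 1·1 = -1, t = 1 − 1·(-18) = 19  (check: 582·(-1) + 31·19 = 7)
  q = 3: r = 3, s = 1 − 3·(-1) = 4, t = -18 − 3·19 = -75  (check: 582·4 + 31·(-75) = 3)
  q = 2: r = 1, s = -1 − 2·4 = -9, t = 19 − 2·(-75) = 169  (check: 582·(-9) + 31·169 = 1)
The row with r = 1 (the gcd) gives the Bezout coefficients s = -9, t = 169.
Result: 582 · (-9) + 31 · (169) = 1.

gcd(582, 31) = 1; s = -9, t = 169 (check: 582·(-9) + 31·169 = 1).


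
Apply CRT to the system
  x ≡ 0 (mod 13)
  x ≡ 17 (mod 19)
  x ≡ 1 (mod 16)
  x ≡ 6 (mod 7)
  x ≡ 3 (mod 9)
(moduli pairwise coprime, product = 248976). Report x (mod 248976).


Product of moduli M = 13 · 19 · 16 · 7 · 9 = 248976.
Merge one congruence at a time:
  Start: x ≡ 0 (mod 13).
  Combine with x ≡ 17 (mod 19); new modulus lcm = 247.
    Write x = 0 + 13·t and substitute into x ≡ 17 (mod 19): 13·t ≡ 17 − 0 = 17 (mod 19).
    The inverse of 13 mod 19 is 3 (since 13·3 = 39 = 2·19 + 1), so t ≡ 3·17 = 51 ≡ 13 (mod 19).
    Then x = 0 + 13·13 = 169, valid modulo lcm(13, 19) = 247: x ≡ 169 (mod 247).
  Combine with x ≡ 1 (mod 16); new modulus lcm = 3952.
    Write x = 169 + 247·t and substitute into x ≡ 1 (mod 16): 247·t ≡ 1 − 169 = -168 (mod 16).
    Reduce coefficients mod 16: 7·t ≡ 8 (mod 16).
    The inverse of 7 mod 16 is 7 (since 7·7 = 49 = 3·16 + 1), so t ≡ 7·8 = 56 ≡ 8 (mod 16).
    Then x = 169 + 247·8 = 2145, valid modulo lcm(247, 16) = 3952: x ≡ 2145 (mod 3952).
  Combine with x ≡ 6 (mod 7); new modulus lcm = 27664.
    Write x = 2145 + 3952·t and substitute into x ≡ 6 (mod 7): 3952·t ≡ 6 − 2145 = -2139 (mod 7).
    Reduce coefficients mod 7: 4·t ≡ 3 (mod 7).
    The inverse of 4 mod 7 is 2 (since 4·2 = 8 = 1·7 + 1), so t ≡ 2·3 = 6 ≡ 6 (mod 7).
    Then x = 2145 + 3952·6 = 25857, valid modulo lcm(3952, 7) = 27664: x ≡ 25857 (mod 27664).
  Combine with x ≡ 3 (mod 9); new modulus lcm = 248976.
    Write x = 25857 + 27664·t and substitute into x ≡ 3 (mod 9): 27664·t ≡ 3 − 25857 = -25854 (mod 9).
    Reduce coefficients mod 9: 7·t ≡ 3 (mod 9).
    The inverse of 7 mod 9 is 4 (since 7·4 = 28 = 3·9 + 1), so t ≡ 4·3 = 12 ≡ 3 (mod 9).
    Then x = 25857 + 27664·3 = 108849, valid modulo lcm(27664, 9) = 248976: x ≡ 108849 (mod 248976).
Verify against each original: 108849 mod 13 = 0, 108849 mod 19 = 17, 108849 mod 16 = 1, 108849 mod 7 = 6, 108849 mod 9 = 3.

x ≡ 108849 (mod 248976).


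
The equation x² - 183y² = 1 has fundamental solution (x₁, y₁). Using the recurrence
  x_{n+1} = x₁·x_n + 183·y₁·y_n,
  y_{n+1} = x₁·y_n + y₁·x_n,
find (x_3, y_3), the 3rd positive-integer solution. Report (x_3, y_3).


Step 1: Find the fundamental solution (x₁, y₁) of x² - 183y² = 1.
  Expand √183 as a continued fraction. a₀ = ⌊√183⌋ = 13; iterate m_{k+1} = d_k·a_k − m_k, d_{k+1} = (183 − m_{k+1}²)/d_k, a_{k+1} = ⌊(a₀ + m_{k+1})/d_{k+1}⌋ (starting m₀ = 0, d₀ = 1), with convergents p_k = a_k·p_{k-1} + p_{k-2}, q_k = a_k·q_{k-1} + q_{k-2} (p₋₁ = 1, q₋₁ = 0):
  k = 0: a₀ = 13; p₀/q₀ = 13/1; p₀² − 183·q₀² = 169 − 183 = -14.
  k = 1: m = 13, d = 14, a = ⌊(13 + 13)/14⌋ = 1; p/q = (1·13 + 1)/(1·1 + 0) = 14/1; p² − 183·q² = 196 − 183 = 13.
  k = 2: m = 1, d = 13, a = ⌊(13 + 1)/13⌋ = 1; p/q = (1·14 + 13)/(1·1 + 1) = 27/2; p² − 183·q² = 729 − 732 = -3.
  k = 3: m = 12, d = 3, a = ⌊(13 + 12)/3⌋ = 8; p/q = (8·27 + 14)/(8·2 + 1) = 230/17; p² − 183·q² = 52900 − 52887 = 13.
  k = 4: m = 12, d = 13, a = ⌊(13 + 12)/13⌋ = 1; p/q = (1·230 + 27)/(1·17 + 2) = 257/19; p² − 183·q² = 66049 − 66063 = -14.
  k = 5: m = 1, d = 14, a = ⌊(13 + 1)/14⌋ = 1; p/q = (1·257 + 230)/(1·19 + 17) = 487/36; p² − 183·q² = 237169 − 237168 = 1.
  The first convergent with p² − 183·q² = 1 gives the fundamental solution (x₁, y₁) = (487, 36).
Step 2: Apply the recurrence (x_{n+1}, y_{n+1}) = (x₁x_n + 183y₁y_n, x₁y_n + y₁x_n) repeatedly.
  From (x_1, y_1) = (487, 36): x_2 = 487·487 + 183·36·36 = 474337; y_2 = 487·36 + 36·487 = 35064.
  From (x_2, y_2) = (474337, 35064): x_3 = 487·474337 + 183·36·35064 = 462003751; y_3 = 487·35064 + 36·474337 = 34152300.
Step 3: Verify x_3² - 183·y_3² = 213447465938070001 - 213447465938070000 = 1 (should be 1). ✓

(x_1, y_1) = (487, 36); (x_3, y_3) = (462003751, 34152300).


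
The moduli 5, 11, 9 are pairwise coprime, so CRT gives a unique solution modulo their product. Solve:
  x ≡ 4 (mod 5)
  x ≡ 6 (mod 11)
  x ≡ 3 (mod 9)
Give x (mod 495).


Moduli 5, 11, 9 are pairwise coprime; by CRT there is a unique solution modulo M = 5 · 11 · 9 = 495.
Solve pairwise, accumulating the modulus:
  Start with x ≡ 4 (mod 5).
  Combine with x ≡ 6 (mod 11): since gcd(5, 11) = 1, we get a unique residue mod 55.
    Write x = 4 + 5·t and substitute into x ≡ 6 (mod 11): 5·t ≡ 6 − 4 = 2 (mod 11).
    The inverse of 5 mod 11 is 9 (since 5·9 = 45 = 4·11 + 1), so t ≡ 9·2 = 18 ≡ 7 (mod 11).
    Then x = 4 + 5·7 = 39, valid modulo lcm(5, 11) = 55: x ≡ 39 (mod 55).
  Combine with x ≡ 3 (mod 9): since gcd(55, 9) = 1, we get a unique residue mod 495.
    Write x = 39 + 55·t and substitute into x ≡ 3 (mod 9): 55·t ≡ 3 − 39 = -36 (mod 9).
    Reduce coefficients mod 9: 1·t ≡ 0 (mod 9).
    So t ≡ 0 (mod 9).
    Then x = 39 + 55·0 = 39, valid modulo lcm(55, 9) = 495: x ≡ 39 (mod 495).
Verify: 39 mod 5 = 4 ✓, 39 mod 11 = 6 ✓, 39 mod 9 = 3 ✓.

x ≡ 39 (mod 495).


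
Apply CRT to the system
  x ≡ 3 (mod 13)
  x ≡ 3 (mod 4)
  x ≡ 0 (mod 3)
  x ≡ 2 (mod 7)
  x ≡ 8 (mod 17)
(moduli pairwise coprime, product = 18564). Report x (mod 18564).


Product of moduli M = 13 · 4 · 3 · 7 · 17 = 18564.
Merge one congruence at a time:
  Start: x ≡ 3 (mod 13).
  Combine with x ≡ 3 (mod 4); new modulus lcm = 52.
    Write x = 3 + 13·t and substitute into x ≡ 3 (mod 4): 13·t ≡ 3 − 3 = 0 (mod 4).
    Reduce coefficients mod 4: 1·t ≡ 0 (mod 4).
    So t ≡ 0 (mod 4).
    Then x = 3 + 13·0 = 3, valid modulo lcm(13, 4) = 52: x ≡ 3 (mod 52).
  Combine with x ≡ 0 (mod 3); new modulus lcm = 156.
    Write x = 3 + 52·t and substitute into x ≡ 0 (mod 3): 52·t ≡ 0 − 3 = -3 (mod 3).
    Reduce coefficients mod 3: 1·t ≡ 0 (mod 3).
    So t ≡ 0 (mod 3).
    Then x = 3 + 52·0 = 3, valid modulo lcm(52, 3) = 156: x ≡ 3 (mod 156).
  Combine with x ≡ 2 (mod 7); new modulus lcm = 1092.
    Write x = 3 + 156·t and substitute into x ≡ 2 (mod 7): 156·t ≡ 2 − 3 = -1 (mod 7).
    Reduce coefficients mod 7: 2·t ≡ 6 (mod 7).
    The inverse of 2 mod 7 is 4 (since 2·4 = 8 = 1·7 + 1), so t ≡ 4·6 = 24 ≡ 3 (mod 7).
    Then x = 3 + 156·3 = 471, valid modulo lcm(156, 7) = 1092: x ≡ 471 (mod 1092).
  Combine with x ≡ 8 (mod 17); new modulus lcm = 18564.
    Write x = 471 + 1092·t and substitute into x ≡ 8 (mod 17): 1092·t ≡ 8 − 471 = -463 (mod 17).
    Reduce coefficients mod 17: 4·t ≡ 13 (mod 17).
    The inverse of 4 mod 17 is 13 (since 4·13 = 52 = 3·17 + 1), so t ≡ 13·13 = 169 ≡ 16 (mod 17).
    Then x = 471 + 1092·16 = 17943, valid modulo lcm(1092, 17) = 18564: x ≡ 17943 (mod 18564).
Verify against each original: 17943 mod 13 = 3, 17943 mod 4 = 3, 17943 mod 3 = 0, 17943 mod 7 = 2, 17943 mod 17 = 8.

x ≡ 17943 (mod 18564).


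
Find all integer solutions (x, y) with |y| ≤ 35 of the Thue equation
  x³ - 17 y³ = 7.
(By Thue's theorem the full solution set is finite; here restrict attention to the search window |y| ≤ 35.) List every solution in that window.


The equation is x³ - 17y³ = 7. For fixed y, x³ = 17·y³ + 7, so a solution requires the RHS to be a perfect cube.
Strategy: iterate y from -35 to 35, compute RHS = 17·y³ + 7, and check whether it is a (positive or negative) perfect cube.
Check small values of y:
  y = 0: RHS = 7 is not a perfect cube.
  y = 1: RHS = 24 is not a perfect cube.
  y = -1: RHS = -10 is not a perfect cube.
  y = 2: RHS = 143 is not a perfect cube.
  y = -2: RHS = -129 is not a perfect cube.
  y = 3: RHS = 466 is not a perfect cube.
  y = -3: RHS = -452 is not a perfect cube.
Continuing the search up to |y| = 35 finds no solutions either.
No (x, y) in the scanned range satisfies the equation.

No integer solutions with |y| ≤ 35.


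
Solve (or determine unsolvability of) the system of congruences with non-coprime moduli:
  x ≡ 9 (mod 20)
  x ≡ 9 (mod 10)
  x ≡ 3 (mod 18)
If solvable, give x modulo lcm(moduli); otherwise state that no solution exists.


Moduli 20, 10, 18 are not pairwise coprime, so CRT works modulo lcm(m_i) when all pairwise compatibility conditions hold.
Pairwise compatibility: gcd(m_i, m_j) must divide a_i - a_j for every pair.
Merge one congruence at a time:
  Start: x ≡ 9 (mod 20).
  Combine with x ≡ 9 (mod 10): gcd(20, 10) = 10; 9 - 9 = 0, which IS divisible by 10, so compatible.
    Write x = 9 + 20·t and substitute into x ≡ 9 (mod 10): 20·t ≡ 9 − 9 = 0 (mod 10).
    Divide the congruence (and modulus) by g = 10: 2·t ≡ 0 (mod 1).
    Modulo 1 every t works; take t = 0.
    Then x = 9 + 20·0 = 9, valid modulo lcm(20, 10) = 20: x ≡ 9 (mod 20).
  Combine with x ≡ 3 (mod 18): gcd(20, 18) = 2; 3 - 9 = -6, which IS divisible by 2, so compatible.
    Write x = 9 + 20·t and substitute into x ≡ 3 (mod 18): 20·t ≡ 3 − 9 = -6 (mod 18).
    Divide the congruence (and modulus) by g = 2: 10·t ≡ -3 (mod 9).
    Reduce coefficients mod 9: 1·t ≡ 6 (mod 9).
    So t ≡ 6 (mod 9).
    Then x = 9 + 20·6 = 129, valid modulo lcm(20, 18) = 180: x ≡ 129 (mod 180).
Verify: 129 mod 20 = 9, 129 mod 10 = 9, 129 mod 18 = 3.

x ≡ 129 (mod 180).


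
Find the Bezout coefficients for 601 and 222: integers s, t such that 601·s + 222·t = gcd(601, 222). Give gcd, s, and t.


Euclidean algorithm on (601, 222) — divide until remainder is 0:
  601 = 2 · 222 + 157
  222 = 1 · 157 + 65
  157 = 2 · 65 + 27
  65 = 2 · 27 + 11
  27 = 2 · 11 + 5
  11 = 2 · 5 + 1
  5 = 5 · 1 + 0
gcd(601, 222) = 1.
Track Bezout coefficients alongside the remainders: start with r₀ = 601 = a·1 + b·0 (s = 1, t = 0) and r₁ = 222 = a·0 + b·1 (s = 0, t = 1); each new remainder r_{k+1} = r_{k-1} − q_k·r_k inherits s_{k+1} = s_{k-1} − q_k·s_k, t_{k+1} = t_{k-1} − q_k·t_k, so r_k = a·s_k + b·t_k at every step:
  q = 2: r = 157, s = 1 − 2·0 = 1, t = 0 − 2·1 = -2  (check: 601·1 + 222·(-2) = 157)
  q = 1: r = 65, s = 0 − 1·1 = -1, t = 1 − 1·(-2) = 3  (check: 601·(-1) + 222·3 = 65)
  q = 2: r = 27, s = 1 − 2·(-1) = 3, t = -2 − 2·3 = -8  (check: 601·3 + 222·(-8) = 27)
  q = 2: r = 11, s = -1 − 2·3 = -7, t = 3 − 2·(-8) = 19  (check: 601·(-7) + 222·19 = 11)
  q = 2: r = 5, s = 3 − 2·(-7) = 17, t = -8 − 2·19 = -46  (check: 601·17 + 222·(-46) = 5)
  q = 2: r = 1, s = -7 − 2·17 = -41, t = 19 − 2·(-46) = 111  (check: 601·(-41) + 222·111 = 1)
The row with r = 1 (the gcd) gives the Bezout coefficients s = -41, t = 111.
Result: 601 · (-41) + 222 · (111) = 1.

gcd(601, 222) = 1; s = -41, t = 111 (check: 601·(-41) + 222·111 = 1).


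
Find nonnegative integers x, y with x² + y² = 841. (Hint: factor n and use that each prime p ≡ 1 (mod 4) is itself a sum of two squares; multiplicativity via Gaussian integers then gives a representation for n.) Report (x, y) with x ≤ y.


Step 1: Factor n = 841 = 29^2.
Step 2: Check the mod-4 condition on each prime factor: 29 ≡ 1 (mod 4), exponent 2.
All primes ≡ 3 (mod 4) appear to even exponent (or don't appear), so by the two-squares theorem n IS expressible as a sum of two squares.
Step 3: Build a representation. Here n = 29 · 29 is a product of primes ≡ 1 (mod 4). Each prime p ≡ 1 (mod 4) is itself a sum of two squares; find a² by testing p − a² for a perfect square:
  29: 29 − 1² = 28, 29 − 2² = 25 = 5² ⇒ 29 = 2² + 5².
  Combine using the Brahmagupta–Fibonacci identity (a² + b²)(c² + d²) = (ac − bd)² + (ad + bc)² = (ac + bd)² + (ad − bc)²:
  29 · 29 = 841: from (2² + 5²)(2² + 5²), take (2·2 − 5·5, 2·5 + 5·2) = (4 − 25, 10 + 10) = (-21, 20); dropping signs (only squares matter) gives (21, 20); check 21² + 20² = 441 + 400 = 841 ✓.
Step 4: Order so x ≤ y and verify: 20² + 21² = 400 + 441 = 841 = n. ✓

n = 841 = 20² + 21² (one valid representation with x ≤ y).


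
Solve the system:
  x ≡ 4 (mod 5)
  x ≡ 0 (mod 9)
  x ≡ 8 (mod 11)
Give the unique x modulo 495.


Moduli 5, 9, 11 are pairwise coprime; by CRT there is a unique solution modulo M = 5 · 9 · 11 = 495.
Solve pairwise, accumulating the modulus:
  Start with x ≡ 4 (mod 5).
  Combine with x ≡ 0 (mod 9): since gcd(5, 9) = 1, we get a unique residue mod 45.
    Write x = 4 + 5·t and substitute into x ≡ 0 (mod 9): 5·t ≡ 0 − 4 = -4 (mod 9).
    Reduce coefficients mod 9: 5·t ≡ 5 (mod 9).
    The inverse of 5 mod 9 is 2 (since 5·2 = 10 = 1·9 + 1), so t ≡ 2·5 = 10 ≡ 1 (mod 9).
    Then x = 4 + 5·1 = 9, valid modulo lcm(5, 9) = 45: x ≡ 9 (mod 45).
  Combine with x ≡ 8 (mod 11): since gcd(45, 11) = 1, we get a unique residue mod 495.
    Write x = 9 + 45·t and substitute into x ≡ 8 (mod 11): 45·t ≡ 8 − 9 = -1 (mod 11).
    Reduce coefficients mod 11: 1·t ≡ 10 (mod 11).
    So t ≡ 10 (mod 11).
    Then x = 9 + 45·10 = 459, valid modulo lcm(45, 11) = 495: x ≡ 459 (mod 495).
Verify: 459 mod 5 = 4 ✓, 459 mod 9 = 0 ✓, 459 mod 11 = 8 ✓.

x ≡ 459 (mod 495).


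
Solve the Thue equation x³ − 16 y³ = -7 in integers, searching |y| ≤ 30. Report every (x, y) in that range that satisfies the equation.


The equation is x³ - 16y³ = -7. For fixed y, x³ = 16·y³ − 7, so a solution requires the RHS to be a perfect cube.
Strategy: iterate y from -30 to 30, compute RHS = 16·y³ − 7, and check whether it is a (positive or negative) perfect cube.
Check small values of y:
  y = 0: RHS = -7 is not a perfect cube.
  y = 1: RHS = 9 is not a perfect cube.
  y = -1: RHS = -23 is not a perfect cube.
  y = 2: RHS = 121 is not a perfect cube.
  y = -2: RHS = -135 is not a perfect cube.
  y = 3: RHS = 425 is not a perfect cube.
  y = -3: RHS = -439 is not a perfect cube.
Continuing the search up to |y| = 30 finds no solutions either.
No (x, y) in the scanned range satisfies the equation.

No integer solutions with |y| ≤ 30.


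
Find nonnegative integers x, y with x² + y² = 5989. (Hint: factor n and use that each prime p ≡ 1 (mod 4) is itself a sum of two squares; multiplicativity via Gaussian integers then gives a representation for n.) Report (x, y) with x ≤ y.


Step 1: Factor n = 5989 = 53 · 113.
Step 2: Check the mod-4 condition on each prime factor: 53 ≡ 1 (mod 4), exponent 1; 113 ≡ 1 (mod 4), exponent 1.
All primes ≡ 3 (mod 4) appear to even exponent (or don't appear), so by the two-squares theorem n IS expressible as a sum of two squares.
Step 3: Build a representation. Here n = 53 · 113 is a product of primes ≡ 1 (mod 4). Each prime p ≡ 1 (mod 4) is itself a sum of two squares; find a² by testing p − a² for a perfect square:
  53: 53 − 1² = 52, 53 − 2² = 49 = 7² ⇒ 53 = 2² + 7².
  113: 113 − 1² = 112, 113 − 2² = 109, 113 − 3² = 104, 113 − 4² = 97, 113 − 5² = 88, 113 − 6² = 77, 113 − 7² = 64 = 8² ⇒ 113 = 7² + 8².
  Combine using the Brahmagupta–Fibonacci identity (a² + b²)(c² + d²) = (ac − bd)² + (ad + bc)² = (ac + bd)² + (ad − bc)²:
  53 · 113 = 5989: from (2² + 7²)(7² + 8²), take (2·7 − 7·8, 2·8 + 7·7) = (14 − 56, 16 + 49) = (-42, 65); dropping signs (only squares matter) gives (42, 65); check 42² + 65² = 1764 + 4225 = 5989 ✓.
Step 4: Order so x ≤ y and verify: 42² + 65² = 1764 + 4225 = 5989 = n. ✓

n = 5989 = 42² + 65² (one valid representation with x ≤ y).


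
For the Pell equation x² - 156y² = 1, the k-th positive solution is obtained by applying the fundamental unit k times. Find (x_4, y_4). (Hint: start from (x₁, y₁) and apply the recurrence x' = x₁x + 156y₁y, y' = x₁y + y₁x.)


Step 1: Find the fundamental solution (x₁, y₁) of x² - 156y² = 1.
  Expand √156 as a continued fraction. a₀ = ⌊√156⌋ = 12; iterate m_{k+1} = d_k·a_k − m_k, d_{k+1} = (156 − m_{k+1}²)/d_k, a_{k+1} = ⌊(a₀ + m_{k+1})/d_{k+1}⌋ (starting m₀ = 0, d₀ = 1), with convergents p_k = a_k·p_{k-1} + p_{k-2}, q_k = a_k·q_{k-1} + q_{k-2} (p₋₁ = 1, q₋₁ = 0):
  k = 0: a₀ = 12; p₀/q₀ = 12/1; p₀² − 156·q₀² = 144 − 156 = -12.
  k = 1: m = 12, d = 12, a = ⌊(12 + 12)/12⌋ = 2; p/q = (2·12 + 1)/(2·1 + 0) = 25/2; p² − 156·q² = 625 − 624 = 1.
  The first convergent with p² − 156·q² = 1 gives the fundamental solution (x₁, y₁) = (25, 2).
Step 2: Apply the recurrence (x_{n+1}, y_{n+1}) = (x₁x_n + 156y₁y_n, x₁y_n + y₁x_n) repeatedly.
  From (x_1, y_1) = (25, 2): x_2 = 25·25 + 156·2·2 = 1249; y_2 = 25·2 + 2·25 = 100.
  From (x_2, y_2) = (1249, 100): x_3 = 25·1249 + 156·2·100 = 62425; y_3 = 25·100 + 2·1249 = 4998.
  From (x_3, y_3) = (62425, 4998): x_4 = 25·62425 + 156·2·4998 = 3120001; y_4 = 25·4998 + 2·62425 = 249800.
Step 3: Verify x_4² - 156·y_4² = 9734406240001 - 9734406240000 = 1 (should be 1). ✓

(x_1, y_1) = (25, 2); (x_4, y_4) = (3120001, 249800).


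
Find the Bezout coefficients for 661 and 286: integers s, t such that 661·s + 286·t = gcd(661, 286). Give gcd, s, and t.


Euclidean algorithm on (661, 286) — divide until remainder is 0:
  661 = 2 · 286 + 89
  286 = 3 · 89 + 19
  89 = 4 · 19 + 13
  19 = 1 · 13 + 6
  13 = 2 · 6 + 1
  6 = 6 · 1 + 0
gcd(661, 286) = 1.
Track Bezout coefficients alongside the remainders: start with r₀ = 661 = a·1 + b·0 (s = 1, t = 0) and r₁ = 286 = a·0 + b·1 (s = 0, t = 1); each new remainder r_{k+1} = r_{k-1} − q_k·r_k inherits s_{k+1} = s_{k-1} − q_k·s_k, t_{k+1} = t_{k-1} − q_k·t_k, so r_k = a·s_k + b·t_k at every step:
  q = 2: r = 89, s = 1 − 2·0 = 1, t = 0 − 2·1 = -2  (check: 661·1 + 286·(-2) = 89)
  q = 3: r = 19, s = 0 − 3·1 = -3, t = 1 − 3·(-2) = 7  (check: 661·(-3) + 286·7 = 19)
  q = 4: r = 13, s = 1 − 4·(-3) = 13, t = -2 − 4·7 = -30  (check: 661·13 + 286·(-30) = 13)
  q = 1: r = 6, s = -3 − 1·13 = -16, t = 7 − 1·(-30) = 37  (check: 661·(-16) + 286·37 = 6)
  q = 2: r = 1, s = 13 − 2·(-16) = 45, t = -30 − 2·37 = -104  (check: 661·45 + 286·(-104) = 1)
The row with r = 1 (the gcd) gives the Bezout coefficients s = 45, t = -104.
Result: 661 · (45) + 286 · (-104) = 1.

gcd(661, 286) = 1; s = 45, t = -104 (check: 661·45 + 286·(-104) = 1).


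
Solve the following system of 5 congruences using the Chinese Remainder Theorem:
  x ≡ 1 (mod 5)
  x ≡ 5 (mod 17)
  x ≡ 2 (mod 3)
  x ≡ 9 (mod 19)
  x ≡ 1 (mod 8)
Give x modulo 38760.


Product of moduli M = 5 · 17 · 3 · 19 · 8 = 38760.
Merge one congruence at a time:
  Start: x ≡ 1 (mod 5).
  Combine with x ≡ 5 (mod 17); new modulus lcm = 85.
    Write x = 1 + 5·t and substitute into x ≡ 5 (mod 17): 5·t ≡ 5 − 1 = 4 (mod 17).
    The inverse of 5 mod 17 is 7 (since 5·7 = 35 = 2·17 + 1), so t ≡ 7·4 = 28 ≡ 11 (mod 17).
    Then x = 1 + 5·11 = 56, valid modulo lcm(5, 17) = 85: x ≡ 56 (mod 85).
  Combine with x ≡ 2 (mod 3); new modulus lcm = 255.
    Write x = 56 + 85·t and substitute into x ≡ 2 (mod 3): 85·t ≡ 2 − 56 = -54 (mod 3).
    Reduce coefficients mod 3: 1·t ≡ 0 (mod 3).
    So t ≡ 0 (mod 3).
    Then x = 56 + 85·0 = 56, valid modulo lcm(85, 3) = 255: x ≡ 56 (mod 255).
  Combine with x ≡ 9 (mod 19); new modulus lcm = 4845.
    Write x = 56 + 255·t and substitute into x ≡ 9 (mod 19): 255·t ≡ 9 − 56 = -47 (mod 19).
    Reduce coefficients mod 19: 8·t ≡ 10 (mod 19).
    The inverse of 8 mod 19 is 12 (since 8·12 = 96 = 5·19 + 1), so t ≡ 12·10 = 120 ≡ 6 (mod 19).
    Then x = 56 + 255·6 = 1586, valid modulo lcm(255, 19) = 4845: x ≡ 1586 (mod 4845).
  Combine with x ≡ 1 (mod 8); new modulus lcm = 38760.
    Write x = 1586 + 4845·t and substitute into x ≡ 1 (mod 8): 4845·t ≡ 1 − 1586 = -1585 (mod 8).
    Reduce coefficients mod 8: 5·t ≡ 7 (mod 8).
    The inverse of 5 mod 8 is 5 (since 5·5 = 25 = 3·8 + 1), so t ≡ 5·7 = 35 ≡ 3 (mod 8).
    Then x = 1586 + 4845·3 = 16121, valid modulo lcm(4845, 8) = 38760: x ≡ 16121 (mod 38760).
Verify against each original: 16121 mod 5 = 1, 16121 mod 17 = 5, 16121 mod 3 = 2, 16121 mod 19 = 9, 16121 mod 8 = 1.

x ≡ 16121 (mod 38760).
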